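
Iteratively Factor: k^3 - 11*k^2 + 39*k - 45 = (k - 3)*(k^2 - 8*k + 15) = (k - 3)^2*(k - 5)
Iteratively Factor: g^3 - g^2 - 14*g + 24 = (g + 4)*(g^2 - 5*g + 6) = (g - 2)*(g + 4)*(g - 3)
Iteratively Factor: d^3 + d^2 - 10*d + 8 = (d + 4)*(d^2 - 3*d + 2) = (d - 1)*(d + 4)*(d - 2)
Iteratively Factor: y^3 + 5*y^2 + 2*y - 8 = (y - 1)*(y^2 + 6*y + 8) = (y - 1)*(y + 4)*(y + 2)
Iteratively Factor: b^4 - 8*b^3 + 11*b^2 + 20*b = (b)*(b^3 - 8*b^2 + 11*b + 20) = b*(b - 4)*(b^2 - 4*b - 5) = b*(b - 5)*(b - 4)*(b + 1)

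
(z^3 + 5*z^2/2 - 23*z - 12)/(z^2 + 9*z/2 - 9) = (2*z^2 - 7*z - 4)/(2*z - 3)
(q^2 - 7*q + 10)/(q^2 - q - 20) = (q - 2)/(q + 4)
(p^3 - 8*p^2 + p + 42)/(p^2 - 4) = (p^2 - 10*p + 21)/(p - 2)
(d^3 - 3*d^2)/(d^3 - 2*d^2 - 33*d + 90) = d^2/(d^2 + d - 30)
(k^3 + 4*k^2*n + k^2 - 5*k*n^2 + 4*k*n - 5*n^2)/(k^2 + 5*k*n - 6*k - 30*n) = (k^2 - k*n + k - n)/(k - 6)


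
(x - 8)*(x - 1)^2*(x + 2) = x^4 - 8*x^3 - 3*x^2 + 26*x - 16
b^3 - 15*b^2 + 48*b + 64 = (b - 8)^2*(b + 1)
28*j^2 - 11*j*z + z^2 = (-7*j + z)*(-4*j + z)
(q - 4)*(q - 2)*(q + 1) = q^3 - 5*q^2 + 2*q + 8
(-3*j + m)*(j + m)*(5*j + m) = -15*j^3 - 13*j^2*m + 3*j*m^2 + m^3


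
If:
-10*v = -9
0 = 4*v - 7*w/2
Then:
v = 9/10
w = 36/35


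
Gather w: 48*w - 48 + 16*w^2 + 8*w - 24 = 16*w^2 + 56*w - 72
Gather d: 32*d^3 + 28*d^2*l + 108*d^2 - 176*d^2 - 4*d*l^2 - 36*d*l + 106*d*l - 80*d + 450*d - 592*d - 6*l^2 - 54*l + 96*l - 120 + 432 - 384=32*d^3 + d^2*(28*l - 68) + d*(-4*l^2 + 70*l - 222) - 6*l^2 + 42*l - 72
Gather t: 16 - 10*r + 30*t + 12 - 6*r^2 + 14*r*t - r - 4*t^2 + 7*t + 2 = -6*r^2 - 11*r - 4*t^2 + t*(14*r + 37) + 30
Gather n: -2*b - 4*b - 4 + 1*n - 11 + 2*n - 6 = -6*b + 3*n - 21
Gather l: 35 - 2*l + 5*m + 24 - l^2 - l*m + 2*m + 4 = -l^2 + l*(-m - 2) + 7*m + 63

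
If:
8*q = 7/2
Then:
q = 7/16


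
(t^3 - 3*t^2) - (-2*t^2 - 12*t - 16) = t^3 - t^2 + 12*t + 16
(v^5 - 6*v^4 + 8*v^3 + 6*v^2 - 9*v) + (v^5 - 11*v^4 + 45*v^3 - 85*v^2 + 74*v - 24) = 2*v^5 - 17*v^4 + 53*v^3 - 79*v^2 + 65*v - 24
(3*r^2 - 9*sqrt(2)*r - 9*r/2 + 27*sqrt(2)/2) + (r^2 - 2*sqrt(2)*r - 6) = 4*r^2 - 11*sqrt(2)*r - 9*r/2 - 6 + 27*sqrt(2)/2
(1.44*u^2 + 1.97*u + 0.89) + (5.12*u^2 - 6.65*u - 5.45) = 6.56*u^2 - 4.68*u - 4.56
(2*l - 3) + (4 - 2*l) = 1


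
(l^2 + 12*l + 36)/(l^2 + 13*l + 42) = (l + 6)/(l + 7)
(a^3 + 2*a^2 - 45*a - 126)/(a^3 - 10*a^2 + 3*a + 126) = (a + 6)/(a - 6)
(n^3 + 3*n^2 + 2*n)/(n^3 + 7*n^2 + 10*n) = (n + 1)/(n + 5)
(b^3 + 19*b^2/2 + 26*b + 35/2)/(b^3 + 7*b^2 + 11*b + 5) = (b + 7/2)/(b + 1)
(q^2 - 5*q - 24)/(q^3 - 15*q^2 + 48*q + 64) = (q + 3)/(q^2 - 7*q - 8)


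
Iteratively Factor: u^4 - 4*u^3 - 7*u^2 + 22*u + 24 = (u - 4)*(u^3 - 7*u - 6) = (u - 4)*(u - 3)*(u^2 + 3*u + 2) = (u - 4)*(u - 3)*(u + 2)*(u + 1)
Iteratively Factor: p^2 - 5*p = (p - 5)*(p)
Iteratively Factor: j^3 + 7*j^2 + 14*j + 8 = (j + 1)*(j^2 + 6*j + 8) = (j + 1)*(j + 2)*(j + 4)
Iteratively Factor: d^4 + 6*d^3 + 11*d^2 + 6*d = (d + 1)*(d^3 + 5*d^2 + 6*d) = d*(d + 1)*(d^2 + 5*d + 6) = d*(d + 1)*(d + 2)*(d + 3)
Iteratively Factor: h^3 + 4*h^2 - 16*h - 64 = (h + 4)*(h^2 - 16) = (h + 4)^2*(h - 4)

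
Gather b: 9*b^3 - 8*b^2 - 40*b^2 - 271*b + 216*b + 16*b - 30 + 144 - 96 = 9*b^3 - 48*b^2 - 39*b + 18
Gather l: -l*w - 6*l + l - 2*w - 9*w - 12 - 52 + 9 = l*(-w - 5) - 11*w - 55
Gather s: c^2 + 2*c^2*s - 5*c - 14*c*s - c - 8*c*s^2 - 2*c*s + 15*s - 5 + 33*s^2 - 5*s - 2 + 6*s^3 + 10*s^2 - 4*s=c^2 - 6*c + 6*s^3 + s^2*(43 - 8*c) + s*(2*c^2 - 16*c + 6) - 7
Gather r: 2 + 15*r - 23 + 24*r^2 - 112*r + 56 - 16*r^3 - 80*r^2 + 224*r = -16*r^3 - 56*r^2 + 127*r + 35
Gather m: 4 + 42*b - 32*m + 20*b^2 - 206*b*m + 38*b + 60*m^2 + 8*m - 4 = 20*b^2 + 80*b + 60*m^2 + m*(-206*b - 24)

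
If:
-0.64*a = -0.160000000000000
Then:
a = 0.25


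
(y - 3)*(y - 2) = y^2 - 5*y + 6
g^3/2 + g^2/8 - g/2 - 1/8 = (g/2 + 1/2)*(g - 1)*(g + 1/4)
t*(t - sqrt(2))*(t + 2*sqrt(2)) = t^3 + sqrt(2)*t^2 - 4*t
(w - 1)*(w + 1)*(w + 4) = w^3 + 4*w^2 - w - 4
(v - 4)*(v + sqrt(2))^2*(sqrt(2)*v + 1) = sqrt(2)*v^4 - 4*sqrt(2)*v^3 + 5*v^3 - 20*v^2 + 4*sqrt(2)*v^2 - 16*sqrt(2)*v + 2*v - 8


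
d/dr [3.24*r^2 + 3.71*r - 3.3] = 6.48*r + 3.71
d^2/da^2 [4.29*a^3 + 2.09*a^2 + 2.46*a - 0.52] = 25.74*a + 4.18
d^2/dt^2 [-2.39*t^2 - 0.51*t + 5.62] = -4.78000000000000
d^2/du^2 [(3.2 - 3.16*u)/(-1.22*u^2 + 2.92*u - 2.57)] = ((26.2624 - 23.1312*u)*(1.22*u^2 - 2.92*u + 2.57) + (2.44*u - 2.92)*(3.16*u - 3.2)*(4.88*u - 5.84))/(1.22*u^2 - 2.92*u + 2.57)^3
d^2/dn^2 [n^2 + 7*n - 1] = 2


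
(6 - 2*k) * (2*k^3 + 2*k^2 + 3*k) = -4*k^4 + 8*k^3 + 6*k^2 + 18*k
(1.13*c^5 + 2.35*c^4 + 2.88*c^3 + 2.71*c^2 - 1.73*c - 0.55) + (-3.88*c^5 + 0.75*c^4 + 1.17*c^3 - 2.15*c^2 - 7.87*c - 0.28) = -2.75*c^5 + 3.1*c^4 + 4.05*c^3 + 0.56*c^2 - 9.6*c - 0.83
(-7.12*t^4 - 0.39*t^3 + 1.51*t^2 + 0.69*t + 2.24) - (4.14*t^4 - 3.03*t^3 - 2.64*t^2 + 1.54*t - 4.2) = -11.26*t^4 + 2.64*t^3 + 4.15*t^2 - 0.85*t + 6.44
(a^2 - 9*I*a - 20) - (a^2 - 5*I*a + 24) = -4*I*a - 44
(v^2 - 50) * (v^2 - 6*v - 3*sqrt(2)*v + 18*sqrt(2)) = v^4 - 6*v^3 - 3*sqrt(2)*v^3 - 50*v^2 + 18*sqrt(2)*v^2 + 150*sqrt(2)*v + 300*v - 900*sqrt(2)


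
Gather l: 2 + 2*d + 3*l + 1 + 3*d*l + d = 3*d + l*(3*d + 3) + 3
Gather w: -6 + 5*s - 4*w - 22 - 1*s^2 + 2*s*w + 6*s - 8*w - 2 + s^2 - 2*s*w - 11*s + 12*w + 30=0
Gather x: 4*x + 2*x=6*x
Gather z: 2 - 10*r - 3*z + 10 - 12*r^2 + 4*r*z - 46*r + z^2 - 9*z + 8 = -12*r^2 - 56*r + z^2 + z*(4*r - 12) + 20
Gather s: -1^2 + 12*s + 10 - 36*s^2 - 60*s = -36*s^2 - 48*s + 9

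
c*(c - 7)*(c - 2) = c^3 - 9*c^2 + 14*c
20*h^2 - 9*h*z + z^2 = (-5*h + z)*(-4*h + z)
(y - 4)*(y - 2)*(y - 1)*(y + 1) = y^4 - 6*y^3 + 7*y^2 + 6*y - 8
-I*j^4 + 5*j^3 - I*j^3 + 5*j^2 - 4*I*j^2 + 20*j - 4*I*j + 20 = (j - 2*I)*(j + 2*I)*(j + 5*I)*(-I*j - I)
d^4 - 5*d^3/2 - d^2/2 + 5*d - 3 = (d - 3/2)*(d - 1)*(d - sqrt(2))*(d + sqrt(2))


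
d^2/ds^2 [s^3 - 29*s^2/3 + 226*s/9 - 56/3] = 6*s - 58/3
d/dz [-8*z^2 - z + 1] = -16*z - 1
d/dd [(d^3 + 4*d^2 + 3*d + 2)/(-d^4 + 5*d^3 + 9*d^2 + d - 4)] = (d^6 + 8*d^5 - 2*d^4 - 20*d^3 - 65*d^2 - 68*d - 14)/(d^8 - 10*d^7 + 7*d^6 + 88*d^5 + 99*d^4 - 22*d^3 - 71*d^2 - 8*d + 16)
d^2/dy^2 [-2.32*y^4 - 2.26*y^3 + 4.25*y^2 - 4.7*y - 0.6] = -27.84*y^2 - 13.56*y + 8.5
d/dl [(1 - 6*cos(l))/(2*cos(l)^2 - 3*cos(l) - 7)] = (-12*cos(l)^2 + 4*cos(l) - 45)*sin(l)/(3*cos(l) - cos(2*l) + 6)^2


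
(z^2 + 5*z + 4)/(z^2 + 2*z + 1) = (z + 4)/(z + 1)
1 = 1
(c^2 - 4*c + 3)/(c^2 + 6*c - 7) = (c - 3)/(c + 7)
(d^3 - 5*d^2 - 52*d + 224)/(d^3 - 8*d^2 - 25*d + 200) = (d^2 + 3*d - 28)/(d^2 - 25)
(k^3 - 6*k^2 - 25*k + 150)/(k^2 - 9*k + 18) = (k^2 - 25)/(k - 3)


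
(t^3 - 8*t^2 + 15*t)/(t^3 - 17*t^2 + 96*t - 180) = t*(t - 3)/(t^2 - 12*t + 36)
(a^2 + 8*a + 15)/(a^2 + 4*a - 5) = (a + 3)/(a - 1)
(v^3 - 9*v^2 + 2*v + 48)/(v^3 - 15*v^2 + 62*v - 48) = (v^2 - v - 6)/(v^2 - 7*v + 6)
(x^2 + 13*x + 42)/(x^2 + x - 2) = (x^2 + 13*x + 42)/(x^2 + x - 2)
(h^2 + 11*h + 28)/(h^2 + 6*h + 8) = (h + 7)/(h + 2)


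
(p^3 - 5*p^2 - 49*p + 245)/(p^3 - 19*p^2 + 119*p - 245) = (p + 7)/(p - 7)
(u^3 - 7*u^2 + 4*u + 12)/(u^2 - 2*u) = u - 5 - 6/u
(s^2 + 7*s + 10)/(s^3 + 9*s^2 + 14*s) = (s + 5)/(s*(s + 7))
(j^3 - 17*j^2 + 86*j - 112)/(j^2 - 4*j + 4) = (j^2 - 15*j + 56)/(j - 2)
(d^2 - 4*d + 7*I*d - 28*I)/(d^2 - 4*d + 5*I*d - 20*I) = (d + 7*I)/(d + 5*I)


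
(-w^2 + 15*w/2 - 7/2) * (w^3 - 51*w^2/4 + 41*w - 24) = -w^5 + 81*w^4/4 - 1121*w^3/8 + 3009*w^2/8 - 647*w/2 + 84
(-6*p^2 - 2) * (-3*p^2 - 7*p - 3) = 18*p^4 + 42*p^3 + 24*p^2 + 14*p + 6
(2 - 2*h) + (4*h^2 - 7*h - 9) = 4*h^2 - 9*h - 7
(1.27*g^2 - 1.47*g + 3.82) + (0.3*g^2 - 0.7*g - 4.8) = 1.57*g^2 - 2.17*g - 0.98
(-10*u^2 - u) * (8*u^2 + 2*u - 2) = -80*u^4 - 28*u^3 + 18*u^2 + 2*u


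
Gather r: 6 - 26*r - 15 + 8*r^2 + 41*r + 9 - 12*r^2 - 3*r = -4*r^2 + 12*r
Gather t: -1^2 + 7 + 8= 14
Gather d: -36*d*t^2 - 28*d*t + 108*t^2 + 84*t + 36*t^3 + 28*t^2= d*(-36*t^2 - 28*t) + 36*t^3 + 136*t^2 + 84*t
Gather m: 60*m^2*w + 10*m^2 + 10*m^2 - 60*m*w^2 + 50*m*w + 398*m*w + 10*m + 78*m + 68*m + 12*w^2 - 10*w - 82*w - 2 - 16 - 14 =m^2*(60*w + 20) + m*(-60*w^2 + 448*w + 156) + 12*w^2 - 92*w - 32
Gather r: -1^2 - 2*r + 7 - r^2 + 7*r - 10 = -r^2 + 5*r - 4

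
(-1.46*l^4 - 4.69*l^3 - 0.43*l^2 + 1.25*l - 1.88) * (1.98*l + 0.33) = -2.8908*l^5 - 9.768*l^4 - 2.3991*l^3 + 2.3331*l^2 - 3.3099*l - 0.6204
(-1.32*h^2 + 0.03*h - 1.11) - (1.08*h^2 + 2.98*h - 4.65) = -2.4*h^2 - 2.95*h + 3.54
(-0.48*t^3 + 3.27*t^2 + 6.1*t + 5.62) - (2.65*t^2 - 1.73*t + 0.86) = -0.48*t^3 + 0.62*t^2 + 7.83*t + 4.76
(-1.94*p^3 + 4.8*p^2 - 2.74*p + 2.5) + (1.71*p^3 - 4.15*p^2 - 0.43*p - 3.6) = -0.23*p^3 + 0.649999999999999*p^2 - 3.17*p - 1.1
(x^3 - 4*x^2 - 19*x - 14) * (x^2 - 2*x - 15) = x^5 - 6*x^4 - 26*x^3 + 84*x^2 + 313*x + 210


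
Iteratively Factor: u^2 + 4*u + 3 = (u + 3)*(u + 1)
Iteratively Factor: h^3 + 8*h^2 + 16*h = (h + 4)*(h^2 + 4*h) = h*(h + 4)*(h + 4)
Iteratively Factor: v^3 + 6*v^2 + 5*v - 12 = (v + 3)*(v^2 + 3*v - 4) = (v - 1)*(v + 3)*(v + 4)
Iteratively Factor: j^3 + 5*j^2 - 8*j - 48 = (j + 4)*(j^2 + j - 12) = (j - 3)*(j + 4)*(j + 4)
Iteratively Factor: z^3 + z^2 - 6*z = (z - 2)*(z^2 + 3*z) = (z - 2)*(z + 3)*(z)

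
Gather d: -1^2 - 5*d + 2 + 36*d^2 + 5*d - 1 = 36*d^2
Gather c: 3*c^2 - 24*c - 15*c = 3*c^2 - 39*c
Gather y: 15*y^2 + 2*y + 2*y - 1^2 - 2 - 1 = 15*y^2 + 4*y - 4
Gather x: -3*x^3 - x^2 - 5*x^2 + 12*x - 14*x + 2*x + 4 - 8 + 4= -3*x^3 - 6*x^2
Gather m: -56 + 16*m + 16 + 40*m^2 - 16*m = 40*m^2 - 40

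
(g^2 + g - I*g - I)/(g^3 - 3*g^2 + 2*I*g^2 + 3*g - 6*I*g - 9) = (g + 1)/(g^2 + 3*g*(-1 + I) - 9*I)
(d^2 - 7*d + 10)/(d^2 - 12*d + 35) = (d - 2)/(d - 7)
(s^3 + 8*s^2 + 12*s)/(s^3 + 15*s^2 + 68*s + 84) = s/(s + 7)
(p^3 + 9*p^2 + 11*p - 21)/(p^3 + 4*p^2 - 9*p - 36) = (p^2 + 6*p - 7)/(p^2 + p - 12)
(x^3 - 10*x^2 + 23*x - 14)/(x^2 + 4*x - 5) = (x^2 - 9*x + 14)/(x + 5)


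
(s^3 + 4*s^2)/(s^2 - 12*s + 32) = s^2*(s + 4)/(s^2 - 12*s + 32)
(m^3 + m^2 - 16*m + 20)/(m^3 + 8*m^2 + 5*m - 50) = (m - 2)/(m + 5)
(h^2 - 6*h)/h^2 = (h - 6)/h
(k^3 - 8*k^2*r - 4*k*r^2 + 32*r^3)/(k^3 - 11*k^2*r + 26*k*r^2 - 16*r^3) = (-k - 2*r)/(-k + r)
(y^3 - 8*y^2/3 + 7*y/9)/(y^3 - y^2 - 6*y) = (-y^2 + 8*y/3 - 7/9)/(-y^2 + y + 6)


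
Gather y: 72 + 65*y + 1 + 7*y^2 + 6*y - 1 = 7*y^2 + 71*y + 72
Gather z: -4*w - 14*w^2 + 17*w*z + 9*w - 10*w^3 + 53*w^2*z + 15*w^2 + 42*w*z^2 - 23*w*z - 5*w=-10*w^3 + w^2 + 42*w*z^2 + z*(53*w^2 - 6*w)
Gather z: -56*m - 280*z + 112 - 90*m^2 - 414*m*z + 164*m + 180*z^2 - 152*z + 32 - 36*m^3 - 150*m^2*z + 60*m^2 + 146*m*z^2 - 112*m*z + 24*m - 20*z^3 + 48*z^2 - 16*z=-36*m^3 - 30*m^2 + 132*m - 20*z^3 + z^2*(146*m + 228) + z*(-150*m^2 - 526*m - 448) + 144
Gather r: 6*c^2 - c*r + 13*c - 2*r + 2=6*c^2 + 13*c + r*(-c - 2) + 2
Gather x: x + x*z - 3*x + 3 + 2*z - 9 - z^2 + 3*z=x*(z - 2) - z^2 + 5*z - 6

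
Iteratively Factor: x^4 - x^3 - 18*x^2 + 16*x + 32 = (x - 4)*(x^3 + 3*x^2 - 6*x - 8) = (x - 4)*(x + 1)*(x^2 + 2*x - 8) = (x - 4)*(x + 1)*(x + 4)*(x - 2)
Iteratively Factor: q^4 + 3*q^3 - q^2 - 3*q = (q + 3)*(q^3 - q) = (q + 1)*(q + 3)*(q^2 - q) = (q - 1)*(q + 1)*(q + 3)*(q)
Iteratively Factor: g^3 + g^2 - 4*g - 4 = (g + 2)*(g^2 - g - 2) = (g - 2)*(g + 2)*(g + 1)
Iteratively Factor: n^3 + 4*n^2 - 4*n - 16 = (n + 4)*(n^2 - 4) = (n - 2)*(n + 4)*(n + 2)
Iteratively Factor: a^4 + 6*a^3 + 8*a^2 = (a)*(a^3 + 6*a^2 + 8*a) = a*(a + 2)*(a^2 + 4*a) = a*(a + 2)*(a + 4)*(a)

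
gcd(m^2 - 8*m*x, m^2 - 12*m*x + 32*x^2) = -m + 8*x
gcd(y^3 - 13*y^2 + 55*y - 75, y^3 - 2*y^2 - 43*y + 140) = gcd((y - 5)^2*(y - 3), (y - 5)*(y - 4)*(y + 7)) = y - 5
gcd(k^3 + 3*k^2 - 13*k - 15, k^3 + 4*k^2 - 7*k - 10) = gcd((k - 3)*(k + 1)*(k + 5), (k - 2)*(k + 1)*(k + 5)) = k^2 + 6*k + 5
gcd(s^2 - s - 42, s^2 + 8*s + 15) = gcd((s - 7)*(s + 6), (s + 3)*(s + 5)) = 1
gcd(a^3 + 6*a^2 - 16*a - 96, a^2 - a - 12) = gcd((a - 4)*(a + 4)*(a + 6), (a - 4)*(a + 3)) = a - 4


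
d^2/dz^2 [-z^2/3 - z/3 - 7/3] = -2/3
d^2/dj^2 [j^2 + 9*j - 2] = 2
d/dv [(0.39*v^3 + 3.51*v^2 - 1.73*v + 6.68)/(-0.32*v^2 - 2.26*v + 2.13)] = (-0.1248*v^4 - 1.7628*v^3 - 5.9941*v^2 + 19.2278*v + 11.4119)/(0.1024*v^4 + 1.4464*v^3 + 3.7444*v^2 - 9.6276*v + 4.5369)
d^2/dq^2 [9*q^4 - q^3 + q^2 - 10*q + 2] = 108*q^2 - 6*q + 2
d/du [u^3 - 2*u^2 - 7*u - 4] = 3*u^2 - 4*u - 7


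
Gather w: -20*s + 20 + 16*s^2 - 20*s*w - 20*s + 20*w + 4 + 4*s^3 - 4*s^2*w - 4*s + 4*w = 4*s^3 + 16*s^2 - 44*s + w*(-4*s^2 - 20*s + 24) + 24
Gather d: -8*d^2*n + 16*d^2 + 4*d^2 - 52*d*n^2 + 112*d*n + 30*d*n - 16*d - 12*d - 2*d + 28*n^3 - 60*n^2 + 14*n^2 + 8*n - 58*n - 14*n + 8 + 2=d^2*(20 - 8*n) + d*(-52*n^2 + 142*n - 30) + 28*n^3 - 46*n^2 - 64*n + 10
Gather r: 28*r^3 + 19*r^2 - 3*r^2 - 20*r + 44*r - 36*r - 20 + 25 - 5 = 28*r^3 + 16*r^2 - 12*r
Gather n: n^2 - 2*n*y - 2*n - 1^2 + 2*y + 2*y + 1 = n^2 + n*(-2*y - 2) + 4*y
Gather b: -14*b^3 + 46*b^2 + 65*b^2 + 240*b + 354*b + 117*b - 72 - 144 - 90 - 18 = -14*b^3 + 111*b^2 + 711*b - 324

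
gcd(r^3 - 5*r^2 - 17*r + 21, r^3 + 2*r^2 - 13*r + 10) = r - 1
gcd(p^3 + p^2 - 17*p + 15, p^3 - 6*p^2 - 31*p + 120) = p^2 + 2*p - 15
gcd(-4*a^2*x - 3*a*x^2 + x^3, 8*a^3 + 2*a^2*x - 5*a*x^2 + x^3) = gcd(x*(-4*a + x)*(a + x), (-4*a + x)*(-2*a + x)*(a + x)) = -4*a^2 - 3*a*x + x^2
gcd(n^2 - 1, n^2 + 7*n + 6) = n + 1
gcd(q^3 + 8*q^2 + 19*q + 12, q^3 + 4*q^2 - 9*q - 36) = q^2 + 7*q + 12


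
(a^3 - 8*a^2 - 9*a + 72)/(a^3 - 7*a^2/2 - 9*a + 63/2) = 2*(a - 8)/(2*a - 7)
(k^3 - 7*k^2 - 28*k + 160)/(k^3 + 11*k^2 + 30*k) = (k^2 - 12*k + 32)/(k*(k + 6))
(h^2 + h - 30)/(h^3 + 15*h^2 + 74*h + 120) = (h - 5)/(h^2 + 9*h + 20)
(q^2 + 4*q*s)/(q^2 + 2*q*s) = (q + 4*s)/(q + 2*s)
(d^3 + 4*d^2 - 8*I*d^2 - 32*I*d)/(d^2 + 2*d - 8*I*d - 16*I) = d*(d + 4)/(d + 2)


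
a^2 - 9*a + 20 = (a - 5)*(a - 4)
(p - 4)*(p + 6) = p^2 + 2*p - 24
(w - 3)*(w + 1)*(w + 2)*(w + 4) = w^4 + 4*w^3 - 7*w^2 - 34*w - 24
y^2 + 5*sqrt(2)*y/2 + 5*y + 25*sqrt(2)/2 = (y + 5)*(y + 5*sqrt(2)/2)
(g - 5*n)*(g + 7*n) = g^2 + 2*g*n - 35*n^2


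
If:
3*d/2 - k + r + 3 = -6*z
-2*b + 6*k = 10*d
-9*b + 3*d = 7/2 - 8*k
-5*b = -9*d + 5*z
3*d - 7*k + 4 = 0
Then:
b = 35/93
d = 67/186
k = 45/62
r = -2757/620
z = 253/930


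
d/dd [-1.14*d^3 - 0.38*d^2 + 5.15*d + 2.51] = -3.42*d^2 - 0.76*d + 5.15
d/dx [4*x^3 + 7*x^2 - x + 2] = 12*x^2 + 14*x - 1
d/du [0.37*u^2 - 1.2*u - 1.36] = 0.74*u - 1.2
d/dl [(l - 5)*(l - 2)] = 2*l - 7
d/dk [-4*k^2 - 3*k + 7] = -8*k - 3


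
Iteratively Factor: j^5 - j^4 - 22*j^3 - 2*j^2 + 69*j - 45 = (j - 5)*(j^4 + 4*j^3 - 2*j^2 - 12*j + 9) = (j - 5)*(j - 1)*(j^3 + 5*j^2 + 3*j - 9) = (j - 5)*(j - 1)*(j + 3)*(j^2 + 2*j - 3) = (j - 5)*(j - 1)^2*(j + 3)*(j + 3)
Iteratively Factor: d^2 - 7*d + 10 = (d - 5)*(d - 2)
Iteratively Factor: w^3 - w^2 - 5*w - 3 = (w - 3)*(w^2 + 2*w + 1) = (w - 3)*(w + 1)*(w + 1)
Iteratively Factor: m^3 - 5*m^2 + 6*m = (m)*(m^2 - 5*m + 6) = m*(m - 3)*(m - 2)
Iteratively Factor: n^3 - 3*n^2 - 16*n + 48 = (n - 3)*(n^2 - 16) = (n - 4)*(n - 3)*(n + 4)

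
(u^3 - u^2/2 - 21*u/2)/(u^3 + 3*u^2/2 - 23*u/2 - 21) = u/(u + 2)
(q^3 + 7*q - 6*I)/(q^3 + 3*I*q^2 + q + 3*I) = (q - 2*I)/(q + I)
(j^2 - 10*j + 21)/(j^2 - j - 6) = (j - 7)/(j + 2)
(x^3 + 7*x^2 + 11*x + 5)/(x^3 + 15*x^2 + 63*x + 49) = (x^2 + 6*x + 5)/(x^2 + 14*x + 49)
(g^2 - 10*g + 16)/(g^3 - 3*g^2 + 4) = (g - 8)/(g^2 - g - 2)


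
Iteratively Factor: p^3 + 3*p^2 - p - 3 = (p + 3)*(p^2 - 1) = (p + 1)*(p + 3)*(p - 1)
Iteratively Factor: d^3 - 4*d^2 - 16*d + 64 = (d - 4)*(d^2 - 16) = (d - 4)*(d + 4)*(d - 4)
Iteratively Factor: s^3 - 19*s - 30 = (s - 5)*(s^2 + 5*s + 6) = (s - 5)*(s + 2)*(s + 3)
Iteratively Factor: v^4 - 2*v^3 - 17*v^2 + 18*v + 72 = (v - 3)*(v^3 + v^2 - 14*v - 24) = (v - 3)*(v + 3)*(v^2 - 2*v - 8) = (v - 3)*(v + 2)*(v + 3)*(v - 4)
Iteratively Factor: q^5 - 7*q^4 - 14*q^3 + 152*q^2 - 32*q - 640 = (q + 4)*(q^4 - 11*q^3 + 30*q^2 + 32*q - 160) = (q - 5)*(q + 4)*(q^3 - 6*q^2 + 32) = (q - 5)*(q + 2)*(q + 4)*(q^2 - 8*q + 16) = (q - 5)*(q - 4)*(q + 2)*(q + 4)*(q - 4)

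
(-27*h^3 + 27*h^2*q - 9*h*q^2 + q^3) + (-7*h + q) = -27*h^3 + 27*h^2*q - 9*h*q^2 - 7*h + q^3 + q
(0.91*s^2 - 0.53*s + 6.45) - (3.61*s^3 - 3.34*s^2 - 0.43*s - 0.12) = -3.61*s^3 + 4.25*s^2 - 0.1*s + 6.57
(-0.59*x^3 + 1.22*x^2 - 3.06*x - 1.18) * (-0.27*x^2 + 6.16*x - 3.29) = 0.1593*x^5 - 3.9638*x^4 + 10.2825*x^3 - 22.5448*x^2 + 2.7986*x + 3.8822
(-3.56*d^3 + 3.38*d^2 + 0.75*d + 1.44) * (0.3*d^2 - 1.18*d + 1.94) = -1.068*d^5 + 5.2148*d^4 - 10.6698*d^3 + 6.1042*d^2 - 0.2442*d + 2.7936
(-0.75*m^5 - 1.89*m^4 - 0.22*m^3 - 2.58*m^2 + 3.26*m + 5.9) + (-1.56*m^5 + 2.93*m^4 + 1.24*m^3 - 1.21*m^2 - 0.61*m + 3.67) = -2.31*m^5 + 1.04*m^4 + 1.02*m^3 - 3.79*m^2 + 2.65*m + 9.57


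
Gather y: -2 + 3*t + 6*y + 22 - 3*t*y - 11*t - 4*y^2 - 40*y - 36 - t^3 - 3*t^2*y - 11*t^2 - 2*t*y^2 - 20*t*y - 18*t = -t^3 - 11*t^2 - 26*t + y^2*(-2*t - 4) + y*(-3*t^2 - 23*t - 34) - 16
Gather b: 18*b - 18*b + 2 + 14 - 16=0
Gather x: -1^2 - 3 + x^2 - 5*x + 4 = x^2 - 5*x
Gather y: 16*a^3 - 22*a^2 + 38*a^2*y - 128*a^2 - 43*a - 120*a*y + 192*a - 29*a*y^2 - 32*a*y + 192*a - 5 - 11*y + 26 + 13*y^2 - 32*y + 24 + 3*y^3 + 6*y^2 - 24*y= 16*a^3 - 150*a^2 + 341*a + 3*y^3 + y^2*(19 - 29*a) + y*(38*a^2 - 152*a - 67) + 45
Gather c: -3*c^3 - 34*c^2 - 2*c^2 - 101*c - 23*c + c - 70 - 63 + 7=-3*c^3 - 36*c^2 - 123*c - 126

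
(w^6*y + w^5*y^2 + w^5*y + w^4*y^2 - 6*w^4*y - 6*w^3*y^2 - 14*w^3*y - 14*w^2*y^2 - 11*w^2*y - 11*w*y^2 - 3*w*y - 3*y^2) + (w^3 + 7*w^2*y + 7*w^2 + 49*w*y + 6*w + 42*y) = w^6*y + w^5*y^2 + w^5*y + w^4*y^2 - 6*w^4*y - 6*w^3*y^2 - 14*w^3*y + w^3 - 14*w^2*y^2 - 4*w^2*y + 7*w^2 - 11*w*y^2 + 46*w*y + 6*w - 3*y^2 + 42*y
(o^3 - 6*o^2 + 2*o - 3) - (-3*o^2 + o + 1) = o^3 - 3*o^2 + o - 4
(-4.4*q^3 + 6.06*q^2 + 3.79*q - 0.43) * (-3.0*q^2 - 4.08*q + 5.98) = 13.2*q^5 - 0.227999999999998*q^4 - 62.4068*q^3 + 22.0656*q^2 + 24.4186*q - 2.5714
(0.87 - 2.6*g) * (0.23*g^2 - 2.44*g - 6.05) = -0.598*g^3 + 6.5441*g^2 + 13.6072*g - 5.2635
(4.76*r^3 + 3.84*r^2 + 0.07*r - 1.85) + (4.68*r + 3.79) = 4.76*r^3 + 3.84*r^2 + 4.75*r + 1.94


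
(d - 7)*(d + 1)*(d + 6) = d^3 - 43*d - 42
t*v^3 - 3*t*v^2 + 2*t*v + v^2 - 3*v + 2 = (v - 2)*(v - 1)*(t*v + 1)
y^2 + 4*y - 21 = (y - 3)*(y + 7)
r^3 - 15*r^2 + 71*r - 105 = (r - 7)*(r - 5)*(r - 3)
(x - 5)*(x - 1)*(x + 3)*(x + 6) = x^4 + 3*x^3 - 31*x^2 - 63*x + 90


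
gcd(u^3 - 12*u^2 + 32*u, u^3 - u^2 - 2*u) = u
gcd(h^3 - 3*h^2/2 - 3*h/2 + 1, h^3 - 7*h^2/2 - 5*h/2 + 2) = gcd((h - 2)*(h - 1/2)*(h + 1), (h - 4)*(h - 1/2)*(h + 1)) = h^2 + h/2 - 1/2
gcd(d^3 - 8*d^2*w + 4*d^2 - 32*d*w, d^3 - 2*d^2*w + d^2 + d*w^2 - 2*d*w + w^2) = 1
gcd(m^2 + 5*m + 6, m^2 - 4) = m + 2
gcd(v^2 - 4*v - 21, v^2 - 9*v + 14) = v - 7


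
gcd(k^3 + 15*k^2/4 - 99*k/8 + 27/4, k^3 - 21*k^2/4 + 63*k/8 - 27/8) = k^2 - 9*k/4 + 9/8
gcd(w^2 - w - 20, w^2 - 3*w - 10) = w - 5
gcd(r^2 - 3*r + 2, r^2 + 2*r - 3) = r - 1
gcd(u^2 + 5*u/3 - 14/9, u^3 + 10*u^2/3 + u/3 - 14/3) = u + 7/3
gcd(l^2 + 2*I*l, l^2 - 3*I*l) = l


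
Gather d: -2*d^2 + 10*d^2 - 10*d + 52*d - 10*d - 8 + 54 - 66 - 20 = 8*d^2 + 32*d - 40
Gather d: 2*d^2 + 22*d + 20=2*d^2 + 22*d + 20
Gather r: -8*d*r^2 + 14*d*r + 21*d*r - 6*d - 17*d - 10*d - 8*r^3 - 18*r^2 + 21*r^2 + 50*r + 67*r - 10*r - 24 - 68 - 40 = -33*d - 8*r^3 + r^2*(3 - 8*d) + r*(35*d + 107) - 132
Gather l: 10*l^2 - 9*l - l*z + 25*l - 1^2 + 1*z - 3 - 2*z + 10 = 10*l^2 + l*(16 - z) - z + 6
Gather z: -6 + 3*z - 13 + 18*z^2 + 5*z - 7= 18*z^2 + 8*z - 26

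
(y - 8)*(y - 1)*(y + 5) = y^3 - 4*y^2 - 37*y + 40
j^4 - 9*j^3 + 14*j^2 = j^2*(j - 7)*(j - 2)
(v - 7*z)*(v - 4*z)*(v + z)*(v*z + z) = v^4*z - 10*v^3*z^2 + v^3*z + 17*v^2*z^3 - 10*v^2*z^2 + 28*v*z^4 + 17*v*z^3 + 28*z^4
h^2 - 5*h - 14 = (h - 7)*(h + 2)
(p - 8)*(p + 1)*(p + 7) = p^3 - 57*p - 56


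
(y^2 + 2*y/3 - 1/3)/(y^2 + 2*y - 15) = (3*y^2 + 2*y - 1)/(3*(y^2 + 2*y - 15))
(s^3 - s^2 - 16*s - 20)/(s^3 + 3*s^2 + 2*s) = (s^2 - 3*s - 10)/(s*(s + 1))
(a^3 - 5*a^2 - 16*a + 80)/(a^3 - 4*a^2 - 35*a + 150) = (a^2 - 16)/(a^2 + a - 30)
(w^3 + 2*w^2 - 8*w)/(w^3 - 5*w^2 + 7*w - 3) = w*(w^2 + 2*w - 8)/(w^3 - 5*w^2 + 7*w - 3)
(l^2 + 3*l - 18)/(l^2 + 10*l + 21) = (l^2 + 3*l - 18)/(l^2 + 10*l + 21)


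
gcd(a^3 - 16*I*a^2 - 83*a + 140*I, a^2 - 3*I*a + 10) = a - 5*I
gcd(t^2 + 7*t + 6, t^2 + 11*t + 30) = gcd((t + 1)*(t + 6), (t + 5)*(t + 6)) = t + 6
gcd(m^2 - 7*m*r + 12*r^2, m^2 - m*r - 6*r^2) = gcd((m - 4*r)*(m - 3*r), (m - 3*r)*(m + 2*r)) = -m + 3*r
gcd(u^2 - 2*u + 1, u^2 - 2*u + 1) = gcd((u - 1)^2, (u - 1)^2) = u^2 - 2*u + 1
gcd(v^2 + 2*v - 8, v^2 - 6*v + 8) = v - 2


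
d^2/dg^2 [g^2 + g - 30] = 2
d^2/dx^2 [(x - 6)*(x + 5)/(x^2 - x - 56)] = 156*(x^2 - x + 19)/(x^6 - 3*x^5 - 165*x^4 + 335*x^3 + 9240*x^2 - 9408*x - 175616)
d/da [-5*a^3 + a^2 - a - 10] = -15*a^2 + 2*a - 1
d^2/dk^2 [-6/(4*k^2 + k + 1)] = 12*(16*k^2 + 4*k - (8*k + 1)^2 + 4)/(4*k^2 + k + 1)^3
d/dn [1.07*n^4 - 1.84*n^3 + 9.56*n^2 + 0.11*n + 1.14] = 4.28*n^3 - 5.52*n^2 + 19.12*n + 0.11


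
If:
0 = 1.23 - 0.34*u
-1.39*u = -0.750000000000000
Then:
No Solution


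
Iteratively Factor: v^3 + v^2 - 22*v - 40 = (v + 2)*(v^2 - v - 20) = (v - 5)*(v + 2)*(v + 4)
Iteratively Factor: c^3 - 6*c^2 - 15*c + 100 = (c - 5)*(c^2 - c - 20) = (c - 5)*(c + 4)*(c - 5)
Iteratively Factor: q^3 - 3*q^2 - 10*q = (q + 2)*(q^2 - 5*q) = (q - 5)*(q + 2)*(q)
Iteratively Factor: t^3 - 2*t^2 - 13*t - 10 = (t + 2)*(t^2 - 4*t - 5) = (t - 5)*(t + 2)*(t + 1)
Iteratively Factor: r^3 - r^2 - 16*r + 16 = (r - 4)*(r^2 + 3*r - 4) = (r - 4)*(r - 1)*(r + 4)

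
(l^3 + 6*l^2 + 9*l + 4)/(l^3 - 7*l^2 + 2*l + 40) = (l^3 + 6*l^2 + 9*l + 4)/(l^3 - 7*l^2 + 2*l + 40)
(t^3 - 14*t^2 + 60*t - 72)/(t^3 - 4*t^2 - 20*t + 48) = (t - 6)/(t + 4)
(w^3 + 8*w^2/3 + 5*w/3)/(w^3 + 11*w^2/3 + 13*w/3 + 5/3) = w/(w + 1)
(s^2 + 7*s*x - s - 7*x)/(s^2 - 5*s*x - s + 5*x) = (-s - 7*x)/(-s + 5*x)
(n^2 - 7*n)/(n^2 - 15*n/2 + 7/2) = 2*n/(2*n - 1)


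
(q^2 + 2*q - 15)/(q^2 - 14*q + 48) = (q^2 + 2*q - 15)/(q^2 - 14*q + 48)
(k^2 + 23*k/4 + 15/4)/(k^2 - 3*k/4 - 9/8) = 2*(k + 5)/(2*k - 3)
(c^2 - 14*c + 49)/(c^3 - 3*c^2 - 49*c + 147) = (c - 7)/(c^2 + 4*c - 21)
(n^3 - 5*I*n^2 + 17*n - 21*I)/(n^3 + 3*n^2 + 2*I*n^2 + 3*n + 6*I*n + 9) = (n - 7*I)/(n + 3)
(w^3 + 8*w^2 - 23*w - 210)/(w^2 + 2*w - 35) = w + 6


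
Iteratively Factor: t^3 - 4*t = (t)*(t^2 - 4) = t*(t + 2)*(t - 2)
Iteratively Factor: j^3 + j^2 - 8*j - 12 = (j + 2)*(j^2 - j - 6) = (j - 3)*(j + 2)*(j + 2)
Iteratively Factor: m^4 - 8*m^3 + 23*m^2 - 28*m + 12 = (m - 3)*(m^3 - 5*m^2 + 8*m - 4) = (m - 3)*(m - 2)*(m^2 - 3*m + 2) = (m - 3)*(m - 2)*(m - 1)*(m - 2)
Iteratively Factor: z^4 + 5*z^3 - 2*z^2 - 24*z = (z + 3)*(z^3 + 2*z^2 - 8*z) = z*(z + 3)*(z^2 + 2*z - 8) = z*(z + 3)*(z + 4)*(z - 2)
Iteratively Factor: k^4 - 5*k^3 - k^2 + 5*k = (k - 5)*(k^3 - k) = (k - 5)*(k + 1)*(k^2 - k) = (k - 5)*(k - 1)*(k + 1)*(k)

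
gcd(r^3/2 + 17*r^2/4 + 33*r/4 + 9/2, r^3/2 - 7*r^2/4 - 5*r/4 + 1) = r + 1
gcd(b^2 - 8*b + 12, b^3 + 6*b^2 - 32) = b - 2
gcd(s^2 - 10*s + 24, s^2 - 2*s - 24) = s - 6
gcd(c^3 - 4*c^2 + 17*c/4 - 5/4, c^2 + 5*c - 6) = c - 1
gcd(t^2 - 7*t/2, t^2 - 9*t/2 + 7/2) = t - 7/2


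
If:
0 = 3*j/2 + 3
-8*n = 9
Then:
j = -2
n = -9/8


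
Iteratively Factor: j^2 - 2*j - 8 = (j - 4)*(j + 2)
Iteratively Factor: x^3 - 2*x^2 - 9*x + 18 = (x - 2)*(x^2 - 9) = (x - 2)*(x + 3)*(x - 3)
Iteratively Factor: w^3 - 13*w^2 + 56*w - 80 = (w - 4)*(w^2 - 9*w + 20) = (w - 5)*(w - 4)*(w - 4)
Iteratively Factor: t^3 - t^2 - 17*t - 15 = (t + 3)*(t^2 - 4*t - 5) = (t - 5)*(t + 3)*(t + 1)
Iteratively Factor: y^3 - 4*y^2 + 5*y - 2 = (y - 1)*(y^2 - 3*y + 2) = (y - 2)*(y - 1)*(y - 1)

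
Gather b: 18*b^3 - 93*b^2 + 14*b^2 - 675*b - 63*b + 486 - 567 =18*b^3 - 79*b^2 - 738*b - 81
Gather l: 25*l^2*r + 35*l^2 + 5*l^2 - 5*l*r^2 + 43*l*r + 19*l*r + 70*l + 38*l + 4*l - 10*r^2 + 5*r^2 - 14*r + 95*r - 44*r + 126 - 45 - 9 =l^2*(25*r + 40) + l*(-5*r^2 + 62*r + 112) - 5*r^2 + 37*r + 72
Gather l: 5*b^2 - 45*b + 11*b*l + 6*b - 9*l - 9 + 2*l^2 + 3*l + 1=5*b^2 - 39*b + 2*l^2 + l*(11*b - 6) - 8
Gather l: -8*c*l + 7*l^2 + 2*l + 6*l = 7*l^2 + l*(8 - 8*c)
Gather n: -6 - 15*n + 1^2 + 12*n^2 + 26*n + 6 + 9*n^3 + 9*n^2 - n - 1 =9*n^3 + 21*n^2 + 10*n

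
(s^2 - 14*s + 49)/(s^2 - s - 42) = (s - 7)/(s + 6)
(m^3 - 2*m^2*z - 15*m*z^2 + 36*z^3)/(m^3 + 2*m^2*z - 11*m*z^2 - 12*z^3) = (m - 3*z)/(m + z)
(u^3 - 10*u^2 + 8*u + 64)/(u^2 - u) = (u^3 - 10*u^2 + 8*u + 64)/(u*(u - 1))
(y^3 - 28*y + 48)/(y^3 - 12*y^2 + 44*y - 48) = (y + 6)/(y - 6)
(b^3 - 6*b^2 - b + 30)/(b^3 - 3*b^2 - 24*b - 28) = (b^2 - 8*b + 15)/(b^2 - 5*b - 14)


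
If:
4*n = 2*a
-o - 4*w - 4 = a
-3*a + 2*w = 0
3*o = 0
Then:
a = -4/7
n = -2/7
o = 0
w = -6/7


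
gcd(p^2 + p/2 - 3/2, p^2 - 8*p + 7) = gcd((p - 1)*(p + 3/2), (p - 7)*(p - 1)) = p - 1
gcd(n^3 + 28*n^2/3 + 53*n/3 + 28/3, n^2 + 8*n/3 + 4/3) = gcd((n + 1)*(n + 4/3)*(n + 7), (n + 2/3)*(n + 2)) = 1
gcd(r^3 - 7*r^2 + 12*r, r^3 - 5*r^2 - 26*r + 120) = r - 4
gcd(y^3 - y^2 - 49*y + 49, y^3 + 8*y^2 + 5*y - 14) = y^2 + 6*y - 7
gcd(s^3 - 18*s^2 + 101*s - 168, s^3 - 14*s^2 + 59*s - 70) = s - 7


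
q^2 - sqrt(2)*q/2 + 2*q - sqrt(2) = (q + 2)*(q - sqrt(2)/2)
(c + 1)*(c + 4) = c^2 + 5*c + 4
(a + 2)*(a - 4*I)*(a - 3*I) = a^3 + 2*a^2 - 7*I*a^2 - 12*a - 14*I*a - 24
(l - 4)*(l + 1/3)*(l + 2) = l^3 - 5*l^2/3 - 26*l/3 - 8/3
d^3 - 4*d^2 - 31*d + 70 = (d - 7)*(d - 2)*(d + 5)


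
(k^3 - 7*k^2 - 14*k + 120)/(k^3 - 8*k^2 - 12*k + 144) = (k - 5)/(k - 6)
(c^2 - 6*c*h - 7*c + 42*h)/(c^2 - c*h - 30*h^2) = (c - 7)/(c + 5*h)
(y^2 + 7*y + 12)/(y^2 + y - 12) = (y + 3)/(y - 3)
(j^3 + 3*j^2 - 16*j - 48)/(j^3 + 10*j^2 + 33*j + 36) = (j - 4)/(j + 3)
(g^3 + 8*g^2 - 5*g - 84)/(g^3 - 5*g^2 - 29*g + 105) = (g^2 + 11*g + 28)/(g^2 - 2*g - 35)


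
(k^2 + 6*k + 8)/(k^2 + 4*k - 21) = (k^2 + 6*k + 8)/(k^2 + 4*k - 21)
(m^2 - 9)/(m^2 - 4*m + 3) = (m + 3)/(m - 1)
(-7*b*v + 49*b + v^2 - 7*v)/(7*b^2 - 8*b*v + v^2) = (v - 7)/(-b + v)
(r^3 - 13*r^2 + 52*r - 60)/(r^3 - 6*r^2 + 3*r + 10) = (r - 6)/(r + 1)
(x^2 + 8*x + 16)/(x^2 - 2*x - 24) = (x + 4)/(x - 6)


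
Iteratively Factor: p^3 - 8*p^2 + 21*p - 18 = (p - 2)*(p^2 - 6*p + 9) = (p - 3)*(p - 2)*(p - 3)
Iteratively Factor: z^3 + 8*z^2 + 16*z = (z)*(z^2 + 8*z + 16) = z*(z + 4)*(z + 4)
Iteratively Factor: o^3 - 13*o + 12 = (o - 3)*(o^2 + 3*o - 4) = (o - 3)*(o - 1)*(o + 4)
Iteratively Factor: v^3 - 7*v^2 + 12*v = (v - 4)*(v^2 - 3*v) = v*(v - 4)*(v - 3)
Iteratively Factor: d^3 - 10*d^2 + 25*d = (d - 5)*(d^2 - 5*d) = (d - 5)^2*(d)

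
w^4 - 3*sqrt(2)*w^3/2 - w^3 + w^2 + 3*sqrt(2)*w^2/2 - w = w*(w - 1)*(w - sqrt(2))*(w - sqrt(2)/2)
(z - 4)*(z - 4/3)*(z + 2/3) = z^3 - 14*z^2/3 + 16*z/9 + 32/9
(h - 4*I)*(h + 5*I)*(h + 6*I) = h^3 + 7*I*h^2 + 14*h + 120*I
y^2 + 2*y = y*(y + 2)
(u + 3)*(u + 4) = u^2 + 7*u + 12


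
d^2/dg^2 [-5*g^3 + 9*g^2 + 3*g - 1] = 18 - 30*g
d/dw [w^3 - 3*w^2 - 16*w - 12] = 3*w^2 - 6*w - 16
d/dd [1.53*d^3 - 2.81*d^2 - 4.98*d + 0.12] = 4.59*d^2 - 5.62*d - 4.98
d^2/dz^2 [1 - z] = 0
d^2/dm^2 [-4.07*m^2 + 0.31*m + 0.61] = -8.14000000000000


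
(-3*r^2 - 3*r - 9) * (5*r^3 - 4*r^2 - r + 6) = -15*r^5 - 3*r^4 - 30*r^3 + 21*r^2 - 9*r - 54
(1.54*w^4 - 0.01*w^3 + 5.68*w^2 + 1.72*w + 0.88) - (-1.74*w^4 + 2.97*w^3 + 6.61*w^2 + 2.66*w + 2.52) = 3.28*w^4 - 2.98*w^3 - 0.930000000000001*w^2 - 0.94*w - 1.64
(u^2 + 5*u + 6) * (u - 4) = u^3 + u^2 - 14*u - 24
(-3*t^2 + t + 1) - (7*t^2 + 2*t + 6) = -10*t^2 - t - 5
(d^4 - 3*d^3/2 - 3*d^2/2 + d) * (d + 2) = d^5 + d^4/2 - 9*d^3/2 - 2*d^2 + 2*d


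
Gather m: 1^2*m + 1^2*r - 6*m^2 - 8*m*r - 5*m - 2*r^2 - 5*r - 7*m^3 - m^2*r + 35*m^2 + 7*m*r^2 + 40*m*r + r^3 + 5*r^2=-7*m^3 + m^2*(29 - r) + m*(7*r^2 + 32*r - 4) + r^3 + 3*r^2 - 4*r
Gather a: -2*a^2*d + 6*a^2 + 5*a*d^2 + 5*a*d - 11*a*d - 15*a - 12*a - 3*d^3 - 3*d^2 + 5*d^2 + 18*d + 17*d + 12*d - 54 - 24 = a^2*(6 - 2*d) + a*(5*d^2 - 6*d - 27) - 3*d^3 + 2*d^2 + 47*d - 78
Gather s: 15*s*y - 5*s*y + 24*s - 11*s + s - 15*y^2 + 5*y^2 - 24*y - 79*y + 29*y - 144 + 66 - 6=s*(10*y + 14) - 10*y^2 - 74*y - 84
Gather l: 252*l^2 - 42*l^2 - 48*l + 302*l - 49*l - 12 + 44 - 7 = 210*l^2 + 205*l + 25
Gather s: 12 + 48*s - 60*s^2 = -60*s^2 + 48*s + 12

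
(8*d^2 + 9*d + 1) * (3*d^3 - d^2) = 24*d^5 + 19*d^4 - 6*d^3 - d^2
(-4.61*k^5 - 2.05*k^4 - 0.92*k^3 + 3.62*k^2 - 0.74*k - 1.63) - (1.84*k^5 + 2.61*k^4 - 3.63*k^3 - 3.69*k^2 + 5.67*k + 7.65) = -6.45*k^5 - 4.66*k^4 + 2.71*k^3 + 7.31*k^2 - 6.41*k - 9.28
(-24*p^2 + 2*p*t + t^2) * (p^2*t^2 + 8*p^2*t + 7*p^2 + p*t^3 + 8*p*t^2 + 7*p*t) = -24*p^4*t^2 - 192*p^4*t - 168*p^4 - 22*p^3*t^3 - 176*p^3*t^2 - 154*p^3*t + 3*p^2*t^4 + 24*p^2*t^3 + 21*p^2*t^2 + p*t^5 + 8*p*t^4 + 7*p*t^3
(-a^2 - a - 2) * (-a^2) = a^4 + a^3 + 2*a^2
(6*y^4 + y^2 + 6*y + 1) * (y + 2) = 6*y^5 + 12*y^4 + y^3 + 8*y^2 + 13*y + 2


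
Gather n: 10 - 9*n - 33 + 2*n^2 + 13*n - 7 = 2*n^2 + 4*n - 30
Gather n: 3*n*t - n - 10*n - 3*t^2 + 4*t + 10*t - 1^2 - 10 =n*(3*t - 11) - 3*t^2 + 14*t - 11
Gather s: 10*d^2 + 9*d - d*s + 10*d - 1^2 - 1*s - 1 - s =10*d^2 + 19*d + s*(-d - 2) - 2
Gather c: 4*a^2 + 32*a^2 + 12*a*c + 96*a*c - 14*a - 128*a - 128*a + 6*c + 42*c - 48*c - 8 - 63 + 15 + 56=36*a^2 + 108*a*c - 270*a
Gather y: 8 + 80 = 88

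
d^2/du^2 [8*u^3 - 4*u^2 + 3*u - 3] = 48*u - 8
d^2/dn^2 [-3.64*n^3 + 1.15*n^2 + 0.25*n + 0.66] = 2.3 - 21.84*n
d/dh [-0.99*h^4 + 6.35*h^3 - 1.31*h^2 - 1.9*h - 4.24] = -3.96*h^3 + 19.05*h^2 - 2.62*h - 1.9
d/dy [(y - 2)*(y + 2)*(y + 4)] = 3*y^2 + 8*y - 4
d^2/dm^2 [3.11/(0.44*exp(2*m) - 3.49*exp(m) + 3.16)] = ((10.8539 - 5.4736*exp(m))*(0.44*exp(2*m) - 3.49*exp(m) + 3.16) + 3.11*(0.88*exp(m) - 3.49)*(1.76*exp(m) - 6.98)*exp(m))*exp(m)/(0.44*exp(2*m) - 3.49*exp(m) + 3.16)^3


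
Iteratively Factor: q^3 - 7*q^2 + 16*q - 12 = (q - 2)*(q^2 - 5*q + 6) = (q - 3)*(q - 2)*(q - 2)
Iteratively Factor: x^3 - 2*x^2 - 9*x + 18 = (x - 2)*(x^2 - 9) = (x - 3)*(x - 2)*(x + 3)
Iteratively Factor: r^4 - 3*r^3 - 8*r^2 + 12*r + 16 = (r + 2)*(r^3 - 5*r^2 + 2*r + 8) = (r + 1)*(r + 2)*(r^2 - 6*r + 8) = (r - 2)*(r + 1)*(r + 2)*(r - 4)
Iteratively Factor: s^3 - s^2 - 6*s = (s + 2)*(s^2 - 3*s) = s*(s + 2)*(s - 3)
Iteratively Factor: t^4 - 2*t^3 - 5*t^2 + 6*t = (t + 2)*(t^3 - 4*t^2 + 3*t) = t*(t + 2)*(t^2 - 4*t + 3) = t*(t - 3)*(t + 2)*(t - 1)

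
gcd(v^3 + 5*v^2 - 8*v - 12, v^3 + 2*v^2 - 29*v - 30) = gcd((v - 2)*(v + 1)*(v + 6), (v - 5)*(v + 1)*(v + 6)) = v^2 + 7*v + 6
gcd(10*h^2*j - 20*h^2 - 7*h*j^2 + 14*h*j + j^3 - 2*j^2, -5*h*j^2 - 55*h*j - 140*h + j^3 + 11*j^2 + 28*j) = 5*h - j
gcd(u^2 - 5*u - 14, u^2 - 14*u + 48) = 1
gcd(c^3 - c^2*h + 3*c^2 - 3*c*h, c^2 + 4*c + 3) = c + 3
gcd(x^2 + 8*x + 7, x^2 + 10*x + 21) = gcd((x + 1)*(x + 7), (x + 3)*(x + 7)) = x + 7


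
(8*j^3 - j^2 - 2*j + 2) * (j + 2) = 8*j^4 + 15*j^3 - 4*j^2 - 2*j + 4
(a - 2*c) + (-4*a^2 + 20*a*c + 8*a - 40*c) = -4*a^2 + 20*a*c + 9*a - 42*c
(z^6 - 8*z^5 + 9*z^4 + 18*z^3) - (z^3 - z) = z^6 - 8*z^5 + 9*z^4 + 17*z^3 + z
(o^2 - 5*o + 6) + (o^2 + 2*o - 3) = 2*o^2 - 3*o + 3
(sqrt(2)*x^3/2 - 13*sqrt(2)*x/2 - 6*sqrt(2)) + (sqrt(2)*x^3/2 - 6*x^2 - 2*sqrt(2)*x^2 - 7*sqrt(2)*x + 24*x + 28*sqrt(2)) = sqrt(2)*x^3 - 6*x^2 - 2*sqrt(2)*x^2 - 27*sqrt(2)*x/2 + 24*x + 22*sqrt(2)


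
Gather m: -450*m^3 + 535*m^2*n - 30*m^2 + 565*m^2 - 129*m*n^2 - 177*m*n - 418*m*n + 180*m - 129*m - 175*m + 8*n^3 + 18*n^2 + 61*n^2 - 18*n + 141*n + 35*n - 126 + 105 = -450*m^3 + m^2*(535*n + 535) + m*(-129*n^2 - 595*n - 124) + 8*n^3 + 79*n^2 + 158*n - 21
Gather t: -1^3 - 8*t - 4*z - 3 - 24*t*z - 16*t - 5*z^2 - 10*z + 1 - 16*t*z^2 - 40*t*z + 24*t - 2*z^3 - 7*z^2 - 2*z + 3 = t*(-16*z^2 - 64*z) - 2*z^3 - 12*z^2 - 16*z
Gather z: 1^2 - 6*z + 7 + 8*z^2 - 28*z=8*z^2 - 34*z + 8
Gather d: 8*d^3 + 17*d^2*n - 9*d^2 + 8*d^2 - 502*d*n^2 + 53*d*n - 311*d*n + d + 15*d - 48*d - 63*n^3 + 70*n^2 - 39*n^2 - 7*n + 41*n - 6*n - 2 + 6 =8*d^3 + d^2*(17*n - 1) + d*(-502*n^2 - 258*n - 32) - 63*n^3 + 31*n^2 + 28*n + 4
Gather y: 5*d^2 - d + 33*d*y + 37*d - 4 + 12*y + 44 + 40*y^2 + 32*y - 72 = 5*d^2 + 36*d + 40*y^2 + y*(33*d + 44) - 32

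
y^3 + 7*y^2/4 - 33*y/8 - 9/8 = (y - 3/2)*(y + 1/4)*(y + 3)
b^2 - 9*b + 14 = (b - 7)*(b - 2)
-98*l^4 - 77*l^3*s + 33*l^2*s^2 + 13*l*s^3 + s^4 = (-2*l + s)*(l + s)*(7*l + s)^2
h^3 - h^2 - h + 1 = (h - 1)^2*(h + 1)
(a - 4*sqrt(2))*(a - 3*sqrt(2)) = a^2 - 7*sqrt(2)*a + 24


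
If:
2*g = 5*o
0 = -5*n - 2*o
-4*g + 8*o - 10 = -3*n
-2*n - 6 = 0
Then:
No Solution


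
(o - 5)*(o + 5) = o^2 - 25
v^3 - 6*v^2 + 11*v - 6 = (v - 3)*(v - 2)*(v - 1)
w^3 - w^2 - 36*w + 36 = (w - 6)*(w - 1)*(w + 6)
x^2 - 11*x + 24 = (x - 8)*(x - 3)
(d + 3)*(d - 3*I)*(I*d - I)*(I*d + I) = -d^4 - 3*d^3 + 3*I*d^3 + d^2 + 9*I*d^2 + 3*d - 3*I*d - 9*I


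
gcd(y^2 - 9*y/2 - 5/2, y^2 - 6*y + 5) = y - 5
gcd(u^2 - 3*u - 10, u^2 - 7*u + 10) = u - 5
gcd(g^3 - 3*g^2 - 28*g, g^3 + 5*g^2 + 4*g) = g^2 + 4*g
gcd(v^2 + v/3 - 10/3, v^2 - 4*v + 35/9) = v - 5/3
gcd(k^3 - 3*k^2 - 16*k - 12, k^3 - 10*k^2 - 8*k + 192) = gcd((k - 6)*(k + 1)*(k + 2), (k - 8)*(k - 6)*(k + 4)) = k - 6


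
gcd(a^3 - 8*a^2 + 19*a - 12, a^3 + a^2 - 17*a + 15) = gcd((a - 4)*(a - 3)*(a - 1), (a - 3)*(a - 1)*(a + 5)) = a^2 - 4*a + 3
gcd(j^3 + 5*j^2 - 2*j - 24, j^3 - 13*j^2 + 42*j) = 1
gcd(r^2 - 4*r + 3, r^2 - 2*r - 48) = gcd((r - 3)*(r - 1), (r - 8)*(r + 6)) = 1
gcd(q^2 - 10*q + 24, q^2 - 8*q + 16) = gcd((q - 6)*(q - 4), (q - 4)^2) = q - 4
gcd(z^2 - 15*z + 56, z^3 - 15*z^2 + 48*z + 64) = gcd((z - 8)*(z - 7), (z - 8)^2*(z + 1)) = z - 8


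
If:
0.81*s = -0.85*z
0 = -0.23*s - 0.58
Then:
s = -2.52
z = 2.40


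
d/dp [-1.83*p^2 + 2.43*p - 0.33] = 2.43 - 3.66*p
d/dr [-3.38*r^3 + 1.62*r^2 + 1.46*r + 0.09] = -10.14*r^2 + 3.24*r + 1.46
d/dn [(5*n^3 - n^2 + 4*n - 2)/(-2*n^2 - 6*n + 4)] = (-5*n^4 - 30*n^3 + 37*n^2 - 8*n + 2)/(2*(n^4 + 6*n^3 + 5*n^2 - 12*n + 4))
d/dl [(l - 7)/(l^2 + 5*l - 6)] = (l^2 + 5*l - (l - 7)*(2*l + 5) - 6)/(l^2 + 5*l - 6)^2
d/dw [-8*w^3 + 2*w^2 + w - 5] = -24*w^2 + 4*w + 1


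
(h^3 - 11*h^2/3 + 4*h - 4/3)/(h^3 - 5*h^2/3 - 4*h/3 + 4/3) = (h - 1)/(h + 1)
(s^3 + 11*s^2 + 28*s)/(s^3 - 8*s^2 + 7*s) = (s^2 + 11*s + 28)/(s^2 - 8*s + 7)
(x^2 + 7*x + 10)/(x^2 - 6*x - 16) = (x + 5)/(x - 8)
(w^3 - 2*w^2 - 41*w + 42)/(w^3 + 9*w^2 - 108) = (w^2 - 8*w + 7)/(w^2 + 3*w - 18)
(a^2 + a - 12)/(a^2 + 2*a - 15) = (a + 4)/(a + 5)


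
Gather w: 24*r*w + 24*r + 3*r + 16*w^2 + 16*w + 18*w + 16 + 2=27*r + 16*w^2 + w*(24*r + 34) + 18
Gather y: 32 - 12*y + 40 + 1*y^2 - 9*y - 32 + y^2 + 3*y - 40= 2*y^2 - 18*y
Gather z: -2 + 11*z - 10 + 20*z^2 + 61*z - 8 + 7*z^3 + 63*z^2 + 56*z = 7*z^3 + 83*z^2 + 128*z - 20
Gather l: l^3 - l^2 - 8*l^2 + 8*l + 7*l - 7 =l^3 - 9*l^2 + 15*l - 7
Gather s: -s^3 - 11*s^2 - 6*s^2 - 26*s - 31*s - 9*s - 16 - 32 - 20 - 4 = -s^3 - 17*s^2 - 66*s - 72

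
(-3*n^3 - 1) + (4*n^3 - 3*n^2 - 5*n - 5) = n^3 - 3*n^2 - 5*n - 6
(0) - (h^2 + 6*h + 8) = -h^2 - 6*h - 8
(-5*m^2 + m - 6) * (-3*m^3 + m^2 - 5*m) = 15*m^5 - 8*m^4 + 44*m^3 - 11*m^2 + 30*m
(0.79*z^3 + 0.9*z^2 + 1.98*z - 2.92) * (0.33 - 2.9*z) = -2.291*z^4 - 2.3493*z^3 - 5.445*z^2 + 9.1214*z - 0.9636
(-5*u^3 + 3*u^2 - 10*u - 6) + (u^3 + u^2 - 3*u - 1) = -4*u^3 + 4*u^2 - 13*u - 7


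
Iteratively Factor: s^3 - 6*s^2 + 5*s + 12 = (s - 4)*(s^2 - 2*s - 3) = (s - 4)*(s - 3)*(s + 1)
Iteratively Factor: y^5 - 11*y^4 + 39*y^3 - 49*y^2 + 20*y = (y - 5)*(y^4 - 6*y^3 + 9*y^2 - 4*y) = (y - 5)*(y - 4)*(y^3 - 2*y^2 + y) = (y - 5)*(y - 4)*(y - 1)*(y^2 - y) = y*(y - 5)*(y - 4)*(y - 1)*(y - 1)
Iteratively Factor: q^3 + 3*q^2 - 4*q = (q + 4)*(q^2 - q) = q*(q + 4)*(q - 1)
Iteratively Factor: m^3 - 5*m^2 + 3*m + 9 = (m - 3)*(m^2 - 2*m - 3) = (m - 3)*(m + 1)*(m - 3)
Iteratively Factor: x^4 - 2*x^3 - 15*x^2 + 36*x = (x + 4)*(x^3 - 6*x^2 + 9*x) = (x - 3)*(x + 4)*(x^2 - 3*x) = x*(x - 3)*(x + 4)*(x - 3)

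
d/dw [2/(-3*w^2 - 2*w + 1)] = 4*(3*w + 1)/(3*w^2 + 2*w - 1)^2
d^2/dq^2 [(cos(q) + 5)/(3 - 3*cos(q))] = 2*(cos(q) + 2)/(cos(q) - 1)^2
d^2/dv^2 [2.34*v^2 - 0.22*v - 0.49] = 4.68000000000000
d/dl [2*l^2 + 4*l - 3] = 4*l + 4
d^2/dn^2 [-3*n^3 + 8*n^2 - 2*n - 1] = 16 - 18*n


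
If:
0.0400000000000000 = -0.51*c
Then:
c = -0.08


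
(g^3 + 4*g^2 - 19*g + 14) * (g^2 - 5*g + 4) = g^5 - g^4 - 35*g^3 + 125*g^2 - 146*g + 56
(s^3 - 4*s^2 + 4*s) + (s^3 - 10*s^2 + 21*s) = 2*s^3 - 14*s^2 + 25*s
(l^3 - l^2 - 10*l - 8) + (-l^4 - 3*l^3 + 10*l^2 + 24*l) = -l^4 - 2*l^3 + 9*l^2 + 14*l - 8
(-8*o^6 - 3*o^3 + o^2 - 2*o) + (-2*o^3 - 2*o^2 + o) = -8*o^6 - 5*o^3 - o^2 - o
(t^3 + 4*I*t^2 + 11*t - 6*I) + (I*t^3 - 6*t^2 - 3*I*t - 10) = t^3 + I*t^3 - 6*t^2 + 4*I*t^2 + 11*t - 3*I*t - 10 - 6*I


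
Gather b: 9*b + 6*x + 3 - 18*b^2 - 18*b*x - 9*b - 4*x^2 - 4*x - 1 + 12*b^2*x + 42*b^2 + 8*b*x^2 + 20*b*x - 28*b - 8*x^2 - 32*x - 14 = b^2*(12*x + 24) + b*(8*x^2 + 2*x - 28) - 12*x^2 - 30*x - 12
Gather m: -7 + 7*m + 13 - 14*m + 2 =8 - 7*m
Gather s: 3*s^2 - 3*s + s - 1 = 3*s^2 - 2*s - 1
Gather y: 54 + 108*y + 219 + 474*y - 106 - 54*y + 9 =528*y + 176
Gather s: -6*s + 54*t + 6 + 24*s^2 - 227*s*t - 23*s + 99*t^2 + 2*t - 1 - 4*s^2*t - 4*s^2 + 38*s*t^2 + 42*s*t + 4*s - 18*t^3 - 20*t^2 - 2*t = s^2*(20 - 4*t) + s*(38*t^2 - 185*t - 25) - 18*t^3 + 79*t^2 + 54*t + 5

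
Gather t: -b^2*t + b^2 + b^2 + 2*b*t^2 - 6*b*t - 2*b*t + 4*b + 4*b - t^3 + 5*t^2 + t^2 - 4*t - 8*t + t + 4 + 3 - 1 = 2*b^2 + 8*b - t^3 + t^2*(2*b + 6) + t*(-b^2 - 8*b - 11) + 6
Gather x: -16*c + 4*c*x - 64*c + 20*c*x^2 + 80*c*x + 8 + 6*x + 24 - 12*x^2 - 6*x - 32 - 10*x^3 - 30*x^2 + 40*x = -80*c - 10*x^3 + x^2*(20*c - 42) + x*(84*c + 40)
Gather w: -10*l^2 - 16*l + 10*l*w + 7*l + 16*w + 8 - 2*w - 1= -10*l^2 - 9*l + w*(10*l + 14) + 7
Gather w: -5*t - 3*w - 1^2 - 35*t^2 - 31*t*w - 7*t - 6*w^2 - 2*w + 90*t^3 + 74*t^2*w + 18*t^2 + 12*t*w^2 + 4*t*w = 90*t^3 - 17*t^2 - 12*t + w^2*(12*t - 6) + w*(74*t^2 - 27*t - 5) - 1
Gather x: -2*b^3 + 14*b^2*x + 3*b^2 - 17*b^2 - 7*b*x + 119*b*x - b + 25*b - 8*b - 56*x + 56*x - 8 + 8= -2*b^3 - 14*b^2 + 16*b + x*(14*b^2 + 112*b)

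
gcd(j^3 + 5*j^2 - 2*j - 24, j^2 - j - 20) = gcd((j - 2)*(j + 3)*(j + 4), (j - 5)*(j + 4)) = j + 4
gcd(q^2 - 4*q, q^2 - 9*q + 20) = q - 4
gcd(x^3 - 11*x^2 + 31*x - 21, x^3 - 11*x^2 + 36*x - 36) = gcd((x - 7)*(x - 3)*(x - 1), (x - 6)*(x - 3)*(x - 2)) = x - 3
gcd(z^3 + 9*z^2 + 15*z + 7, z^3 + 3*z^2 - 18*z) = 1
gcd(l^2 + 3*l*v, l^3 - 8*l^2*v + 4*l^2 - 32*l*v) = l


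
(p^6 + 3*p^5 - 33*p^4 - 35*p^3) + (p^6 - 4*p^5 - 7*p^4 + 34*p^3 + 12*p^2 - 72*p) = 2*p^6 - p^5 - 40*p^4 - p^3 + 12*p^2 - 72*p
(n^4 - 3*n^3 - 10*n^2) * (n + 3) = n^5 - 19*n^3 - 30*n^2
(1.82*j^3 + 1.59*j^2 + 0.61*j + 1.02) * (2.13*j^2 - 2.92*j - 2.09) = 3.8766*j^5 - 1.9277*j^4 - 7.1473*j^3 - 2.9317*j^2 - 4.2533*j - 2.1318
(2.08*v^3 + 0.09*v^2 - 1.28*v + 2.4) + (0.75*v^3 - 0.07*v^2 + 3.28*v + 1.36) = 2.83*v^3 + 0.02*v^2 + 2.0*v + 3.76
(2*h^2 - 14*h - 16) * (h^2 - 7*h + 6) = 2*h^4 - 28*h^3 + 94*h^2 + 28*h - 96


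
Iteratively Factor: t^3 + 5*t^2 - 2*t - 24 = (t + 3)*(t^2 + 2*t - 8) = (t - 2)*(t + 3)*(t + 4)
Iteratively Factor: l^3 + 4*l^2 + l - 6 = (l - 1)*(l^2 + 5*l + 6) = (l - 1)*(l + 2)*(l + 3)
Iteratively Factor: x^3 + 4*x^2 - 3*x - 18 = (x - 2)*(x^2 + 6*x + 9) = (x - 2)*(x + 3)*(x + 3)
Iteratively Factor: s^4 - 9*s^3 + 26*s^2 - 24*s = (s - 4)*(s^3 - 5*s^2 + 6*s) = (s - 4)*(s - 2)*(s^2 - 3*s) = s*(s - 4)*(s - 2)*(s - 3)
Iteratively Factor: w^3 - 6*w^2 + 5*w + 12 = (w - 4)*(w^2 - 2*w - 3) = (w - 4)*(w - 3)*(w + 1)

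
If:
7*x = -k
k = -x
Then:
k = 0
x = 0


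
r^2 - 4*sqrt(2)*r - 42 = (r - 7*sqrt(2))*(r + 3*sqrt(2))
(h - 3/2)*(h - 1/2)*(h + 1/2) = h^3 - 3*h^2/2 - h/4 + 3/8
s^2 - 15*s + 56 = (s - 8)*(s - 7)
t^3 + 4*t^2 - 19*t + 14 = (t - 2)*(t - 1)*(t + 7)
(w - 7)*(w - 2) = w^2 - 9*w + 14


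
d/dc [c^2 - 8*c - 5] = 2*c - 8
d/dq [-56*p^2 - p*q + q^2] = -p + 2*q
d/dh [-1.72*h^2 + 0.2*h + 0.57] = 0.2 - 3.44*h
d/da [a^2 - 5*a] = 2*a - 5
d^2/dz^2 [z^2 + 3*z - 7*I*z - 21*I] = 2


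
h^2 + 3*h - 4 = (h - 1)*(h + 4)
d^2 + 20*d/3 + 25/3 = (d + 5/3)*(d + 5)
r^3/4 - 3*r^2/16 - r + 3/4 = (r/4 + 1/2)*(r - 2)*(r - 3/4)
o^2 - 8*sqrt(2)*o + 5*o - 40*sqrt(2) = (o + 5)*(o - 8*sqrt(2))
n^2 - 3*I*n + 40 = (n - 8*I)*(n + 5*I)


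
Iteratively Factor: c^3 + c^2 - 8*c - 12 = (c + 2)*(c^2 - c - 6) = (c - 3)*(c + 2)*(c + 2)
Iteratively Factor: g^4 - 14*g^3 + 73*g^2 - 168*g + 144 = (g - 3)*(g^3 - 11*g^2 + 40*g - 48) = (g - 4)*(g - 3)*(g^2 - 7*g + 12) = (g - 4)^2*(g - 3)*(g - 3)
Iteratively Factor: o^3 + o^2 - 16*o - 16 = (o + 4)*(o^2 - 3*o - 4) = (o + 1)*(o + 4)*(o - 4)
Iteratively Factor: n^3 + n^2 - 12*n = (n - 3)*(n^2 + 4*n) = (n - 3)*(n + 4)*(n)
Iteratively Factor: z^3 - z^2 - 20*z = (z - 5)*(z^2 + 4*z) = (z - 5)*(z + 4)*(z)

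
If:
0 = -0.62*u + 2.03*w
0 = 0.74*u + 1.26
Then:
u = -1.70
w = -0.52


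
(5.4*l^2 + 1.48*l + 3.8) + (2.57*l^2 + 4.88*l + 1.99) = 7.97*l^2 + 6.36*l + 5.79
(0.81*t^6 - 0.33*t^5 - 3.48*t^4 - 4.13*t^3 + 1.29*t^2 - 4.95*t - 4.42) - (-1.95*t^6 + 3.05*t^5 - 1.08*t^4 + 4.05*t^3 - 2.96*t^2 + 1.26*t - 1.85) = 2.76*t^6 - 3.38*t^5 - 2.4*t^4 - 8.18*t^3 + 4.25*t^2 - 6.21*t - 2.57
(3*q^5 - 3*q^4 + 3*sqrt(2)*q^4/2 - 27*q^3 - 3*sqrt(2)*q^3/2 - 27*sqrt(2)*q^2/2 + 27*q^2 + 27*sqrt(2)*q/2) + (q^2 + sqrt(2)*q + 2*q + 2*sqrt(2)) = 3*q^5 - 3*q^4 + 3*sqrt(2)*q^4/2 - 27*q^3 - 3*sqrt(2)*q^3/2 - 27*sqrt(2)*q^2/2 + 28*q^2 + 2*q + 29*sqrt(2)*q/2 + 2*sqrt(2)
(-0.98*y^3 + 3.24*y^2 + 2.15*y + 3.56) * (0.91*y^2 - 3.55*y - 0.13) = -0.8918*y^5 + 6.4274*y^4 - 9.4181*y^3 - 4.8141*y^2 - 12.9175*y - 0.4628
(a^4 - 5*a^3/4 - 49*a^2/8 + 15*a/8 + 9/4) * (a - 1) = a^5 - 9*a^4/4 - 39*a^3/8 + 8*a^2 + 3*a/8 - 9/4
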